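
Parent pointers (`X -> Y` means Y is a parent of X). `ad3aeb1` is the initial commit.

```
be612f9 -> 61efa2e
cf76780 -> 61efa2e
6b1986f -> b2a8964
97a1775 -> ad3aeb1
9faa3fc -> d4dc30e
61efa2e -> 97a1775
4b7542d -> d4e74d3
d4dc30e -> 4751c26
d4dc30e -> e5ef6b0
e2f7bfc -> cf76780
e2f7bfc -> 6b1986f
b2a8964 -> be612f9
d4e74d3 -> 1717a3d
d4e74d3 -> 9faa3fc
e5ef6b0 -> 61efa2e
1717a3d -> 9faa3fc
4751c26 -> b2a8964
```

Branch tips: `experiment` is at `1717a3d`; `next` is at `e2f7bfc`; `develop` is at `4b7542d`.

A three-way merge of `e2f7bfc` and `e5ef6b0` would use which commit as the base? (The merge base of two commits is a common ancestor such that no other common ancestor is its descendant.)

61efa2e

Ancestors of e2f7bfc: {61efa2e, 6b1986f, 97a1775, ad3aeb1, b2a8964, be612f9, cf76780, e2f7bfc}.
Ancestors of e5ef6b0: {61efa2e, 97a1775, ad3aeb1, e5ef6b0}.
Common ancestors: {61efa2e, 97a1775, ad3aeb1}.
Among these, 61efa2e is not an ancestor of any other common ancestor — it is the merge base.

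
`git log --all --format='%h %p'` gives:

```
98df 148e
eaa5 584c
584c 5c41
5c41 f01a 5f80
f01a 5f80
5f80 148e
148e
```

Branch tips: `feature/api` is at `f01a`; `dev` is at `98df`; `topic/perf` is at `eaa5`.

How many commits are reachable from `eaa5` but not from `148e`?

5

Reachable from eaa5: {148e, 584c, 5c41, 5f80, eaa5, f01a}.
Reachable from 148e: {148e}.
In eaa5's history but not 148e's: {584c, 5c41, 5f80, eaa5, f01a} — 5 commits.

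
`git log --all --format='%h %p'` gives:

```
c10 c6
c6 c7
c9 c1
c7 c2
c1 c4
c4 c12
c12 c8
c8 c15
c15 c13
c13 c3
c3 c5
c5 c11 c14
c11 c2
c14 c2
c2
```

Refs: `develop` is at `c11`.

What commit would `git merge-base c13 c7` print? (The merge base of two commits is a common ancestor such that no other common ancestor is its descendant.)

c2

Ancestors of c13: {c11, c13, c14, c2, c3, c5}.
Ancestors of c7: {c2, c7}.
Common ancestors: {c2}.
The only common ancestor is c2, so it is the merge base.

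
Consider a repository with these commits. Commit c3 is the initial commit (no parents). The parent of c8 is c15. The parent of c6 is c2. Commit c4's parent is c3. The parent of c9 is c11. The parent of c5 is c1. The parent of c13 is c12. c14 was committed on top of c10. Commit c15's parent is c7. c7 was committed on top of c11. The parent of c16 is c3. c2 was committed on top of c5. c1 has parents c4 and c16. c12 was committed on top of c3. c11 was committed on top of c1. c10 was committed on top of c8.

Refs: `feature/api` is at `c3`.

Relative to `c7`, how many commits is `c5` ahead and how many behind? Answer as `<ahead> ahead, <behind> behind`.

Reachable from c5: {c1, c16, c3, c4, c5}.
Reachable from c7: {c1, c11, c16, c3, c4, c7}.
Only in c5's history (ahead): {c5} — 1.
Only in c7's history (behind): {c11, c7} — 2.

1 ahead, 2 behind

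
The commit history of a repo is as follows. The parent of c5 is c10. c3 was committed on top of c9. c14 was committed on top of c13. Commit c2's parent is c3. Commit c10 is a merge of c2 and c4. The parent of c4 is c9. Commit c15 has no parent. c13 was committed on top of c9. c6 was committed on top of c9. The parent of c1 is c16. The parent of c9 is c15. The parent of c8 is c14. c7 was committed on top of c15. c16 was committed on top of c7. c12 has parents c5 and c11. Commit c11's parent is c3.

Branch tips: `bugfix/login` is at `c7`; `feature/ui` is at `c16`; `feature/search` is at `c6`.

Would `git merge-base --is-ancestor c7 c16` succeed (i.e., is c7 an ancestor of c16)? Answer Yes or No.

Ancestors of c16 (commits reachable by following parents): {c15, c16, c7}.
c7 is in that set, so it is an ancestor of c16.

Yes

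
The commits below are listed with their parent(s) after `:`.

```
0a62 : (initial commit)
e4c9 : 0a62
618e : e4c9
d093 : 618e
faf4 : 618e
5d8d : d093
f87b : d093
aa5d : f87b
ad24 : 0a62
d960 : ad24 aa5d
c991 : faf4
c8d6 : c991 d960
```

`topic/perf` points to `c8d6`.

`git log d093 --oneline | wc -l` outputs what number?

4

Walking parent pointers from d093: reachable set = {0a62, 618e, d093, e4c9}.
That is 4 commits.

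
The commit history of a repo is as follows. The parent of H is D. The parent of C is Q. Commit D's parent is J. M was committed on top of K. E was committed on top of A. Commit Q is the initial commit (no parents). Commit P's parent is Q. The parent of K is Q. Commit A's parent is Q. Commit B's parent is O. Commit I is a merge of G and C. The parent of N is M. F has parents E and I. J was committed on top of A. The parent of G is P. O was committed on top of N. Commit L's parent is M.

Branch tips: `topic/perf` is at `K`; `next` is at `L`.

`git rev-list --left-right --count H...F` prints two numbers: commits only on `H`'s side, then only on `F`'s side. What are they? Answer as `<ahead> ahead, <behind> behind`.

3 ahead, 6 behind

Reachable from H: {A, D, H, J, Q}.
Reachable from F: {A, C, E, F, G, I, P, Q}.
Only in H's history (ahead): {D, H, J} — 3.
Only in F's history (behind): {C, E, F, G, I, P} — 6.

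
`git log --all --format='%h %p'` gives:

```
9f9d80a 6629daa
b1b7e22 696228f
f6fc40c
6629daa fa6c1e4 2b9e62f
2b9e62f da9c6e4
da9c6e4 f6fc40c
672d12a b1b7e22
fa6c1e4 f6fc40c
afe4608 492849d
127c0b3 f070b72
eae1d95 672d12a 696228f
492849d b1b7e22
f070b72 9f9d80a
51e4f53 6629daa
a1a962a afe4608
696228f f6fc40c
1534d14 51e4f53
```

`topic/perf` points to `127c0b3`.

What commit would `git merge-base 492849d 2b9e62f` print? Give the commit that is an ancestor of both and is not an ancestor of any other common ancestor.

f6fc40c

Ancestors of 492849d: {492849d, 696228f, b1b7e22, f6fc40c}.
Ancestors of 2b9e62f: {2b9e62f, da9c6e4, f6fc40c}.
Common ancestors: {f6fc40c}.
The only common ancestor is f6fc40c, so it is the merge base.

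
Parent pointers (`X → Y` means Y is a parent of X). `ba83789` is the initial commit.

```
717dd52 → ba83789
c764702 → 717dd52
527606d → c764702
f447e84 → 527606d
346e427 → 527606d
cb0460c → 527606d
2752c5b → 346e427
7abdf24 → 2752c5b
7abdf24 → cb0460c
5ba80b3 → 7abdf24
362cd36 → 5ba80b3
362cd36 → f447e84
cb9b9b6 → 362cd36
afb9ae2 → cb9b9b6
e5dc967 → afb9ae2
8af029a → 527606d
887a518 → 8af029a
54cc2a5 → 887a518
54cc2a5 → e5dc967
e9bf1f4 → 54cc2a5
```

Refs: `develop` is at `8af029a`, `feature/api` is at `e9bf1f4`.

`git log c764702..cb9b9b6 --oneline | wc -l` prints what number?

Reachable from cb9b9b6: {2752c5b, 346e427, 362cd36, 527606d, 5ba80b3, 717dd52, 7abdf24, ba83789, c764702, cb0460c, cb9b9b6, f447e84}.
Reachable from c764702: {717dd52, ba83789, c764702}.
In cb9b9b6's history but not c764702's: {2752c5b, 346e427, 362cd36, 527606d, 5ba80b3, 7abdf24, cb0460c, cb9b9b6, f447e84} — 9 commits.

9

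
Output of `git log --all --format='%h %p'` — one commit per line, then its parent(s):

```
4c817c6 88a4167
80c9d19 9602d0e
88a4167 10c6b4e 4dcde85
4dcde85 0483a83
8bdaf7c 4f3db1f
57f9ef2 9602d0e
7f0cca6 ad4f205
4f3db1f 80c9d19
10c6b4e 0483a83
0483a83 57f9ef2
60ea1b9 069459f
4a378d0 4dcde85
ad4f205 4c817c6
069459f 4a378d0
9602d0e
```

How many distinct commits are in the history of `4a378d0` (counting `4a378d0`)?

5

Walking parent pointers from 4a378d0: reachable set = {0483a83, 4a378d0, 4dcde85, 57f9ef2, 9602d0e}.
That is 5 commits.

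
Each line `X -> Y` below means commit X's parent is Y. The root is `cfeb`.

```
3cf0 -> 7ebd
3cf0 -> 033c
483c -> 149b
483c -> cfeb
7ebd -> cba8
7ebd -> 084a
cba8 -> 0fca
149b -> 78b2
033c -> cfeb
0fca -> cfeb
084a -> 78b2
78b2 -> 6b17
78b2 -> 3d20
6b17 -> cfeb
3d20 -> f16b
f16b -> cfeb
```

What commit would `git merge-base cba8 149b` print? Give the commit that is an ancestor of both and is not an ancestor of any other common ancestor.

cfeb

Ancestors of cba8: {0fca, cba8, cfeb}.
Ancestors of 149b: {149b, 3d20, 6b17, 78b2, cfeb, f16b}.
Common ancestors: {cfeb}.
The only common ancestor is cfeb, so it is the merge base.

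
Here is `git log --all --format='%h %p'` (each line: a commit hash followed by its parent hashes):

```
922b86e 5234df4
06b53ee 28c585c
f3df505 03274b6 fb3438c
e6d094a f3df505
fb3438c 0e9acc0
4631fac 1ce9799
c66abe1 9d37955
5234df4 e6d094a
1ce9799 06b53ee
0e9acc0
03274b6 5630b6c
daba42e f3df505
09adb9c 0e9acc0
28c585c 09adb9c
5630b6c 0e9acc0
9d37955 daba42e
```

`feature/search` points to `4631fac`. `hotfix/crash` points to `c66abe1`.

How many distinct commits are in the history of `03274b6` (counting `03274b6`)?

Walking parent pointers from 03274b6: reachable set = {03274b6, 0e9acc0, 5630b6c}.
That is 3 commits.

3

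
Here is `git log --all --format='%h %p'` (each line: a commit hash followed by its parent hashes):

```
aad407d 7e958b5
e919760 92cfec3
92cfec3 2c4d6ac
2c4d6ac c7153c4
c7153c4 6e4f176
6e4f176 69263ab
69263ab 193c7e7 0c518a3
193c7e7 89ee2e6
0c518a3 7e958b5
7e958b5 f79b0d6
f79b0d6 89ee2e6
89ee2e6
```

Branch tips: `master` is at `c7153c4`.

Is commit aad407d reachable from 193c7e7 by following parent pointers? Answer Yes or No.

No

Ancestors of 193c7e7: {193c7e7, 89ee2e6}.
aad407d is not in that set, so it is not an ancestor of 193c7e7.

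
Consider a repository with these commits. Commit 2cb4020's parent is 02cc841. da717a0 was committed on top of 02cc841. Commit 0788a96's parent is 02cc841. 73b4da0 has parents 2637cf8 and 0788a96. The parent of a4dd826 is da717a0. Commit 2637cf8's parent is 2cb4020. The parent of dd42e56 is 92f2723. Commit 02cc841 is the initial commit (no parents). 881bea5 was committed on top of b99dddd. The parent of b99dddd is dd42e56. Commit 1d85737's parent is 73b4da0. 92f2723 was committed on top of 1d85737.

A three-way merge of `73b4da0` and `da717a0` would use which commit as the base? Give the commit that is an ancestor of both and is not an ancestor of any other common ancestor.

Ancestors of 73b4da0: {02cc841, 0788a96, 2637cf8, 2cb4020, 73b4da0}.
Ancestors of da717a0: {02cc841, da717a0}.
Common ancestors: {02cc841}.
The only common ancestor is 02cc841, so it is the merge base.

02cc841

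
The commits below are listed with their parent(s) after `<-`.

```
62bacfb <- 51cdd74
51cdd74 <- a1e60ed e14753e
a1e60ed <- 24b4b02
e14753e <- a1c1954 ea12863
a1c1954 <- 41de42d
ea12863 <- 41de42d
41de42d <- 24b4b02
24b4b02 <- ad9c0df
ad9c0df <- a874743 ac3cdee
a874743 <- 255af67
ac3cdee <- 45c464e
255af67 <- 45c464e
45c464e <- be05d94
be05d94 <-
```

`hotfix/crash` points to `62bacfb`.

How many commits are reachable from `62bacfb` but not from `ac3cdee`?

Reachable from 62bacfb: {24b4b02, 255af67, 41de42d, 45c464e, 51cdd74, 62bacfb, a1c1954, a1e60ed, a874743, ac3cdee, ad9c0df, be05d94, e14753e, ea12863}.
Reachable from ac3cdee: {45c464e, ac3cdee, be05d94}.
In 62bacfb's history but not ac3cdee's: {24b4b02, 255af67, 41de42d, 51cdd74, 62bacfb, a1c1954, a1e60ed, a874743, ad9c0df, e14753e, ea12863} — 11 commits.

11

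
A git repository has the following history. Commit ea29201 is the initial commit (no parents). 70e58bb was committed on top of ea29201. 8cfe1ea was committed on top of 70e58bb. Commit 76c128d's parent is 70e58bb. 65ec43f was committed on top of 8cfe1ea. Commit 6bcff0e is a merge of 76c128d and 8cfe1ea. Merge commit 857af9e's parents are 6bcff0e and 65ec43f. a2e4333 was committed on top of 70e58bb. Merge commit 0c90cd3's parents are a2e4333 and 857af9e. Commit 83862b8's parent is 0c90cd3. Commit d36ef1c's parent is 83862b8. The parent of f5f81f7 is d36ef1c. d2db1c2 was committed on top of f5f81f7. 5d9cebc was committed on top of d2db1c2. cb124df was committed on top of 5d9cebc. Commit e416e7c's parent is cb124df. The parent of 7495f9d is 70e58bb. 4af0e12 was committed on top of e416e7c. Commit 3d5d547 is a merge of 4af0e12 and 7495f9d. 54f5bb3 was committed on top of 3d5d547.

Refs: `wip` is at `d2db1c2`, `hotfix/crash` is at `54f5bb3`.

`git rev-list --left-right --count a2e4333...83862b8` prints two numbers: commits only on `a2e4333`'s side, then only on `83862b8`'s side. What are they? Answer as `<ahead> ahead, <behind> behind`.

0 ahead, 7 behind

Reachable from a2e4333: {70e58bb, a2e4333, ea29201}.
Reachable from 83862b8: {0c90cd3, 65ec43f, 6bcff0e, 70e58bb, 76c128d, 83862b8, 857af9e, 8cfe1ea, a2e4333, ea29201}.
Only in a2e4333's history (ahead): {} — 0.
Only in 83862b8's history (behind): {0c90cd3, 65ec43f, 6bcff0e, 76c128d, 83862b8, 857af9e, 8cfe1ea} — 7.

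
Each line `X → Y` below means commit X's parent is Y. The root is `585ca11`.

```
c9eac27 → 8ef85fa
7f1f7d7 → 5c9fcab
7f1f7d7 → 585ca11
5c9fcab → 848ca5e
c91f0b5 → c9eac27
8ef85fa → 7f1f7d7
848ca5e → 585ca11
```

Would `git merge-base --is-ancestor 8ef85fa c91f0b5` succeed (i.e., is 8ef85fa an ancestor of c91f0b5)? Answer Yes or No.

Yes

Ancestors of c91f0b5 (commits reachable by following parents): {585ca11, 5c9fcab, 7f1f7d7, 848ca5e, 8ef85fa, c91f0b5, c9eac27}.
8ef85fa is in that set, so it is an ancestor of c91f0b5.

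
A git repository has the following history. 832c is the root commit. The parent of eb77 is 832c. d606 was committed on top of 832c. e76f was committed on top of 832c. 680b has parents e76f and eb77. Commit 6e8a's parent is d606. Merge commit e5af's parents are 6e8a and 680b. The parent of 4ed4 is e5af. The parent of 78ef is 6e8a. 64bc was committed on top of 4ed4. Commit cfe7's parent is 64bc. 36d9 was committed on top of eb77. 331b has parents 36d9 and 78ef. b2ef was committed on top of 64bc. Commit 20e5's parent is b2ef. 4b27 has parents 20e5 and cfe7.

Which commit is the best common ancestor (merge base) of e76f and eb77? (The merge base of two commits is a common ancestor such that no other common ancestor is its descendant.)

Ancestors of e76f: {832c, e76f}.
Ancestors of eb77: {832c, eb77}.
Common ancestors: {832c}.
The only common ancestor is 832c, so it is the merge base.

832c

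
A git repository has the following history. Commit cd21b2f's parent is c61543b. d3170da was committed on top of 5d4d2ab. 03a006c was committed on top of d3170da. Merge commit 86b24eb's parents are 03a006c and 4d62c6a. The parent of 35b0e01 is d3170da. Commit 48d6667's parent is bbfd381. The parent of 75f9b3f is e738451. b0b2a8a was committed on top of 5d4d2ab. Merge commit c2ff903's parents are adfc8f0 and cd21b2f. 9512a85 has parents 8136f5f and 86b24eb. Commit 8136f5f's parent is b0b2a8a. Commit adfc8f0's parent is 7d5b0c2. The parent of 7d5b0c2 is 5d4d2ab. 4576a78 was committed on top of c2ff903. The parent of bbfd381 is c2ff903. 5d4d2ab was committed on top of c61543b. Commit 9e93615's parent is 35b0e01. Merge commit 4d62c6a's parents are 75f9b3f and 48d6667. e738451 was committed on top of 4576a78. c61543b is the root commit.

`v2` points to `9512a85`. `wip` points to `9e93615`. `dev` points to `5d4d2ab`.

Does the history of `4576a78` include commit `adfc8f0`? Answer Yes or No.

Yes

Ancestors of 4576a78 (commits reachable by following parents): {4576a78, 5d4d2ab, 7d5b0c2, adfc8f0, c2ff903, c61543b, cd21b2f}.
adfc8f0 is in that set, so it is an ancestor of 4576a78.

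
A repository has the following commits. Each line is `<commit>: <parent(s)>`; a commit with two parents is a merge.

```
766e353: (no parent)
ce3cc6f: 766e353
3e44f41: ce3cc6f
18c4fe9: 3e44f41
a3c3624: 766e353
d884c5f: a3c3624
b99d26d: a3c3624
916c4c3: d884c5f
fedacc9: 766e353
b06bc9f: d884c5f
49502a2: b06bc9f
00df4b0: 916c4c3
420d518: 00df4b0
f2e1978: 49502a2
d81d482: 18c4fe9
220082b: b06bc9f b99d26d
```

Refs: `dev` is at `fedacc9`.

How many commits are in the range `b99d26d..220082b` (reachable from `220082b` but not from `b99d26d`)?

Reachable from 220082b: {220082b, 766e353, a3c3624, b06bc9f, b99d26d, d884c5f}.
Reachable from b99d26d: {766e353, a3c3624, b99d26d}.
In 220082b's history but not b99d26d's: {220082b, b06bc9f, d884c5f} — 3 commits.

3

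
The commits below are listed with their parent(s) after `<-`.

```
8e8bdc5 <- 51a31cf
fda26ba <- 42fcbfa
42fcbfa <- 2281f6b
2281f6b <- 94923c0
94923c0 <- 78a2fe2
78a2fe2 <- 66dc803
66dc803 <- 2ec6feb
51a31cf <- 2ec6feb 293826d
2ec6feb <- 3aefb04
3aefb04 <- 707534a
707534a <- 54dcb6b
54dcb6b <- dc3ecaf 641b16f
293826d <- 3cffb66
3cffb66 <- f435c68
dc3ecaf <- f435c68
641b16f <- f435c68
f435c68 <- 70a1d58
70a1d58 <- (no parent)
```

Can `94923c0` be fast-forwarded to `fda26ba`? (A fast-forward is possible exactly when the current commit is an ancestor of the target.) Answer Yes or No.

A fast-forward from 94923c0 to fda26ba is possible iff 94923c0 is an ancestor of fda26ba.
Ancestors of fda26ba: {2281f6b, 2ec6feb, 3aefb04, 42fcbfa, 54dcb6b, 641b16f, 66dc803, 707534a, 70a1d58, 78a2fe2, 94923c0, dc3ecaf, f435c68, fda26ba}.
94923c0 is among them, so fast-forward is possible.

Yes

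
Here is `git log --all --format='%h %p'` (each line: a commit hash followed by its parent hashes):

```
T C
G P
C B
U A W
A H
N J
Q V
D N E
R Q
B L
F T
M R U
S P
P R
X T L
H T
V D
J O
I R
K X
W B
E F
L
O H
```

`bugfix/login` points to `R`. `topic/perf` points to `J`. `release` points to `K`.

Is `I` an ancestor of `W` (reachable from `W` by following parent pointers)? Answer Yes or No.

Ancestors of W: {B, L, W}.
I is not in that set, so it is not an ancestor of W.

No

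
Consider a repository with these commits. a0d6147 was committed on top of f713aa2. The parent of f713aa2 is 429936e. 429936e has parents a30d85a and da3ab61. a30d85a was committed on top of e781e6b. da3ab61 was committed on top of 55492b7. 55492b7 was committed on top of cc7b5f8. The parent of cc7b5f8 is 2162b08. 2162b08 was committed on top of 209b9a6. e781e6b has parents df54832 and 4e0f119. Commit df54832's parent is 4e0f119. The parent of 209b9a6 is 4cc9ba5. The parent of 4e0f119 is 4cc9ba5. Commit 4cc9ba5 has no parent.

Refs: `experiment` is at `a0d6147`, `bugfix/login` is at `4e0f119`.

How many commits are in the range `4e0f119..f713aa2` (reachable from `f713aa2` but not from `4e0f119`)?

10

Reachable from f713aa2: {209b9a6, 2162b08, 429936e, 4cc9ba5, 4e0f119, 55492b7, a30d85a, cc7b5f8, da3ab61, df54832, e781e6b, f713aa2}.
Reachable from 4e0f119: {4cc9ba5, 4e0f119}.
In f713aa2's history but not 4e0f119's: {209b9a6, 2162b08, 429936e, 55492b7, a30d85a, cc7b5f8, da3ab61, df54832, e781e6b, f713aa2} — 10 commits.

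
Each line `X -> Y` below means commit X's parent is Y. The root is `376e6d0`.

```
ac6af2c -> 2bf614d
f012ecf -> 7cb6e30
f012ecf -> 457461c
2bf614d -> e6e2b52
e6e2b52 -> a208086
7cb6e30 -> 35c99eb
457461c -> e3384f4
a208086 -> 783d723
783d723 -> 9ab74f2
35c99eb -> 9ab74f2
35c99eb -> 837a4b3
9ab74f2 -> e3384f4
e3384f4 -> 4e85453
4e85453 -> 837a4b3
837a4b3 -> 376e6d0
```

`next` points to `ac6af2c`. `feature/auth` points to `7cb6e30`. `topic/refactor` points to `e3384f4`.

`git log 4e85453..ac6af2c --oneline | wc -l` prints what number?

Reachable from ac6af2c: {2bf614d, 376e6d0, 4e85453, 783d723, 837a4b3, 9ab74f2, a208086, ac6af2c, e3384f4, e6e2b52}.
Reachable from 4e85453: {376e6d0, 4e85453, 837a4b3}.
In ac6af2c's history but not 4e85453's: {2bf614d, 783d723, 9ab74f2, a208086, ac6af2c, e3384f4, e6e2b52} — 7 commits.

7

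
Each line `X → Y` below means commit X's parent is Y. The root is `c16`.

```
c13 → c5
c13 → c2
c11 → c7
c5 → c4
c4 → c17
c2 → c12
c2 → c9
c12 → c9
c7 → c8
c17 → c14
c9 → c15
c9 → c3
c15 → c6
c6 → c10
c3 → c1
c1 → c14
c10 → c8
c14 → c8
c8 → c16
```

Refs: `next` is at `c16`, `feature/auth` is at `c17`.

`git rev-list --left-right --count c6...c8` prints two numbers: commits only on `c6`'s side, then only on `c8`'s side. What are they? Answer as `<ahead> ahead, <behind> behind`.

2 ahead, 0 behind

Reachable from c6: {c10, c16, c6, c8}.
Reachable from c8: {c16, c8}.
Only in c6's history (ahead): {c10, c6} — 2.
Only in c8's history (behind): {} — 0.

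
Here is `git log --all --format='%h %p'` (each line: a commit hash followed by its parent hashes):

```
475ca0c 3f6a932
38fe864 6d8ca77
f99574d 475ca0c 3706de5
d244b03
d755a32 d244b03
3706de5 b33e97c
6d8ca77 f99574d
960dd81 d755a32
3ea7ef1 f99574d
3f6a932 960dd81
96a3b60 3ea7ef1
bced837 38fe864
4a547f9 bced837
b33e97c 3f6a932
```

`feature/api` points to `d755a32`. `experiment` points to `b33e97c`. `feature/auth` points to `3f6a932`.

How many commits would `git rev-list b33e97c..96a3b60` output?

5

Reachable from 96a3b60: {3706de5, 3ea7ef1, 3f6a932, 475ca0c, 960dd81, 96a3b60, b33e97c, d244b03, d755a32, f99574d}.
Reachable from b33e97c: {3f6a932, 960dd81, b33e97c, d244b03, d755a32}.
In 96a3b60's history but not b33e97c's: {3706de5, 3ea7ef1, 475ca0c, 96a3b60, f99574d} — 5 commits.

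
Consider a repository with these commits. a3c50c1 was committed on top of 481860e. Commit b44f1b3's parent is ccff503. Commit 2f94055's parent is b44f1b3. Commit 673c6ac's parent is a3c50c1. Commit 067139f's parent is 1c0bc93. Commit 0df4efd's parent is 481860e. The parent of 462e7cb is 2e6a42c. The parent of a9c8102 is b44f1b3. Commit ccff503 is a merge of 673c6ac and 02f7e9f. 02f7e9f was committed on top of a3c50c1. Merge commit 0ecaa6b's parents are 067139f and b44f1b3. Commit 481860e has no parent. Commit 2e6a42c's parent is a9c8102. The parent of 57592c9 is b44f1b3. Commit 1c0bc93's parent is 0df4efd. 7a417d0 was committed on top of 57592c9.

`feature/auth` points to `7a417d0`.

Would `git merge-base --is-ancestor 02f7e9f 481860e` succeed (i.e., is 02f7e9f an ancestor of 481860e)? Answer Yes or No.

No

Ancestors of 481860e: {481860e}.
02f7e9f is not in that set, so it is not an ancestor of 481860e.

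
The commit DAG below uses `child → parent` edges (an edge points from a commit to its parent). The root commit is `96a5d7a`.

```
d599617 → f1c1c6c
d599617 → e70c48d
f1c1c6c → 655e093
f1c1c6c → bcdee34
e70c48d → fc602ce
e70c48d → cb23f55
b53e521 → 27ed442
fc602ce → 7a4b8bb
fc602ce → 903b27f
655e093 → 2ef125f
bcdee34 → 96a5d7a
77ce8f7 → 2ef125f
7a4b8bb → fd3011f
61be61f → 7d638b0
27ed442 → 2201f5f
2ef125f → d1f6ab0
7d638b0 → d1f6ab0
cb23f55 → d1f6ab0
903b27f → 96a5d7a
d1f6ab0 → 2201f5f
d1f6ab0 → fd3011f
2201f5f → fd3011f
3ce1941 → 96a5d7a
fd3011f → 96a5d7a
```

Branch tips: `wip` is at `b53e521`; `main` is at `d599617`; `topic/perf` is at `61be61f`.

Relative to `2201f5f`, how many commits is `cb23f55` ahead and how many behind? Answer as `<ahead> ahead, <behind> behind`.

Reachable from cb23f55: {2201f5f, 96a5d7a, cb23f55, d1f6ab0, fd3011f}.
Reachable from 2201f5f: {2201f5f, 96a5d7a, fd3011f}.
Only in cb23f55's history (ahead): {cb23f55, d1f6ab0} — 2.
Only in 2201f5f's history (behind): {} — 0.

2 ahead, 0 behind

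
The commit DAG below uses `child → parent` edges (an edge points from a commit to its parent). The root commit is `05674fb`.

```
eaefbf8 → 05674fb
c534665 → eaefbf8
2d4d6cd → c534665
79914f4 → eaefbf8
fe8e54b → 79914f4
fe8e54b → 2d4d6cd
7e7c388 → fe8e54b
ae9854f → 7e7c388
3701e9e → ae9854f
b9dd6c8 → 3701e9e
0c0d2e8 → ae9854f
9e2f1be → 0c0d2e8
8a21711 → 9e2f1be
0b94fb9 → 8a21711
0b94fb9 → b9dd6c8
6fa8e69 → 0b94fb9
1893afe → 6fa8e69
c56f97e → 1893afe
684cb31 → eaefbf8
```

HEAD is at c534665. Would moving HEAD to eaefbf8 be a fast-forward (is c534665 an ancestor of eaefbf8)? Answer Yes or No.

A fast-forward from c534665 to eaefbf8 is possible iff c534665 is an ancestor of eaefbf8.
Ancestors of eaefbf8: {05674fb, eaefbf8}.
c534665 is not among them, so fast-forward is not possible.

No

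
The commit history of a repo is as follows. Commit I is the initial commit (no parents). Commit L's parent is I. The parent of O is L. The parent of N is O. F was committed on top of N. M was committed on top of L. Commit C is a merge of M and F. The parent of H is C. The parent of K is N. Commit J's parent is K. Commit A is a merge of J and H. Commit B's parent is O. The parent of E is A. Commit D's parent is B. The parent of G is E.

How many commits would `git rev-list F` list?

Walking parent pointers from F: reachable set = {F, I, L, N, O}.
That is 5 commits.

5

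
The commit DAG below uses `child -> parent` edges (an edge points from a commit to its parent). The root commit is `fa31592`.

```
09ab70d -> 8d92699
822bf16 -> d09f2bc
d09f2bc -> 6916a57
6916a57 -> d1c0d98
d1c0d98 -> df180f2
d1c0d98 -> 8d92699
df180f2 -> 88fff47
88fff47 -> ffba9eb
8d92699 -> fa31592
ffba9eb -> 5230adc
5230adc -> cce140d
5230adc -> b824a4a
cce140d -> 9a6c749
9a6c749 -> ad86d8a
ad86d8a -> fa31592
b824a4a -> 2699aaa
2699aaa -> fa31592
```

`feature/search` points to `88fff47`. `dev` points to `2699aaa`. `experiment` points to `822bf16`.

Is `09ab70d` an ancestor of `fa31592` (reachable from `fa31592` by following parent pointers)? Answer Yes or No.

Ancestors of fa31592: {fa31592}.
09ab70d is not in that set, so it is not an ancestor of fa31592.

No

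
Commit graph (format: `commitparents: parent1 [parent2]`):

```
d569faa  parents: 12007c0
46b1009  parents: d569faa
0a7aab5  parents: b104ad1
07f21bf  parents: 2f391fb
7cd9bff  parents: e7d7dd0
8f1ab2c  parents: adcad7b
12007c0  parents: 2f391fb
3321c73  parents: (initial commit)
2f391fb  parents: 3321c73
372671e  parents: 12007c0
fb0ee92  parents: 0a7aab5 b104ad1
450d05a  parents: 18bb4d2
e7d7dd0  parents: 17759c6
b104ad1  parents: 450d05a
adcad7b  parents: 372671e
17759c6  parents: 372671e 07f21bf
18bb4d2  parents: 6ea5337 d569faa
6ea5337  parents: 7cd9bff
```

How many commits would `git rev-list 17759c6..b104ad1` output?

7

Reachable from b104ad1: {07f21bf, 12007c0, 17759c6, 18bb4d2, 2f391fb, 3321c73, 372671e, 450d05a, 6ea5337, 7cd9bff, b104ad1, d569faa, e7d7dd0}.
Reachable from 17759c6: {07f21bf, 12007c0, 17759c6, 2f391fb, 3321c73, 372671e}.
In b104ad1's history but not 17759c6's: {18bb4d2, 450d05a, 6ea5337, 7cd9bff, b104ad1, d569faa, e7d7dd0} — 7 commits.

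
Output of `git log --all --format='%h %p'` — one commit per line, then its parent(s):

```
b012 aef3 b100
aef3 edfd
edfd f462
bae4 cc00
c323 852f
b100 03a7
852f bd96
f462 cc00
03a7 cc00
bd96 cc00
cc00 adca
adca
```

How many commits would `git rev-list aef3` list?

5

Walking parent pointers from aef3: reachable set = {adca, aef3, cc00, edfd, f462}.
That is 5 commits.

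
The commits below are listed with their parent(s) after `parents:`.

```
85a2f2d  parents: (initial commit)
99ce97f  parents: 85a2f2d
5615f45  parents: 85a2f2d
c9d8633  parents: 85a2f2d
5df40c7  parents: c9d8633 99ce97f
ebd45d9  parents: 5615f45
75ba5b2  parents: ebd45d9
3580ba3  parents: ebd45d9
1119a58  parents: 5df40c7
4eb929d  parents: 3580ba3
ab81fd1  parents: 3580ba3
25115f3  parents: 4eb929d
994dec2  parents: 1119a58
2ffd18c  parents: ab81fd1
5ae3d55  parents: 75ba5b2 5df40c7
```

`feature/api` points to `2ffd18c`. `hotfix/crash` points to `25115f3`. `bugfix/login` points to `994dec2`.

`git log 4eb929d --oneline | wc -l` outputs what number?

Walking parent pointers from 4eb929d: reachable set = {3580ba3, 4eb929d, 5615f45, 85a2f2d, ebd45d9}.
That is 5 commits.

5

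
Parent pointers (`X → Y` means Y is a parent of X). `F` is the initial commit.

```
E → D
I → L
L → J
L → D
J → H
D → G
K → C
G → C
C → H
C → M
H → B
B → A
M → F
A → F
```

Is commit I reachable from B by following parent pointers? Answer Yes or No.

Ancestors of B: {A, B, F}.
I is not in that set, so it is not an ancestor of B.

No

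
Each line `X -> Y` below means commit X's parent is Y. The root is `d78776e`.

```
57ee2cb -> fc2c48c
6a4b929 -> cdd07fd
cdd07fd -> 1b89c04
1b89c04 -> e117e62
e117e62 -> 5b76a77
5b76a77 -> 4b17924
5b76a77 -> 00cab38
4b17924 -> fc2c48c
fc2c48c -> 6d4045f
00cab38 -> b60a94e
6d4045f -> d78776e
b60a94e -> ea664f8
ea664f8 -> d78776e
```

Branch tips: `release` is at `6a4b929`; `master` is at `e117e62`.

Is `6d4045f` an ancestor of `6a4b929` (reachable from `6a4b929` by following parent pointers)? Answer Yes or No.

Ancestors of 6a4b929 (commits reachable by following parents): {00cab38, 1b89c04, 4b17924, 5b76a77, 6a4b929, 6d4045f, b60a94e, cdd07fd, d78776e, e117e62, ea664f8, fc2c48c}.
6d4045f is in that set, so it is an ancestor of 6a4b929.

Yes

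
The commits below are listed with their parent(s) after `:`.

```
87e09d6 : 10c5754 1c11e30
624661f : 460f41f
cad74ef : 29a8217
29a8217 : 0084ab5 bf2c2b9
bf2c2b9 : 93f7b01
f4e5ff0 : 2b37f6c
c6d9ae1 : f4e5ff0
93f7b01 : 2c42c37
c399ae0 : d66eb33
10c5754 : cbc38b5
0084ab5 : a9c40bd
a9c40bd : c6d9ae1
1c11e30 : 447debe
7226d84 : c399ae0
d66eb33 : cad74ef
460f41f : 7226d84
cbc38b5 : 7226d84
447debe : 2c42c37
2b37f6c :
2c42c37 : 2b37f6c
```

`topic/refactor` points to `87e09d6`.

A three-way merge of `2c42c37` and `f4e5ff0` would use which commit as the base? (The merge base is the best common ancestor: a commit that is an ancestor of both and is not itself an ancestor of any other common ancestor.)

Ancestors of 2c42c37: {2b37f6c, 2c42c37}.
Ancestors of f4e5ff0: {2b37f6c, f4e5ff0}.
Common ancestors: {2b37f6c}.
The only common ancestor is 2b37f6c, so it is the merge base.

2b37f6c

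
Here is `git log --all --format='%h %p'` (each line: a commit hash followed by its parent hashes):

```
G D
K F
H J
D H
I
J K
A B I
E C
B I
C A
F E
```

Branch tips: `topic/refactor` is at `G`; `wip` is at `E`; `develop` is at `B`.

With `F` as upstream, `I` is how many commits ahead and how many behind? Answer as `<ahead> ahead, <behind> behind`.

Reachable from I: {I}.
Reachable from F: {A, B, C, E, F, I}.
Only in I's history (ahead): {} — 0.
Only in F's history (behind): {A, B, C, E, F} — 5.

0 ahead, 5 behind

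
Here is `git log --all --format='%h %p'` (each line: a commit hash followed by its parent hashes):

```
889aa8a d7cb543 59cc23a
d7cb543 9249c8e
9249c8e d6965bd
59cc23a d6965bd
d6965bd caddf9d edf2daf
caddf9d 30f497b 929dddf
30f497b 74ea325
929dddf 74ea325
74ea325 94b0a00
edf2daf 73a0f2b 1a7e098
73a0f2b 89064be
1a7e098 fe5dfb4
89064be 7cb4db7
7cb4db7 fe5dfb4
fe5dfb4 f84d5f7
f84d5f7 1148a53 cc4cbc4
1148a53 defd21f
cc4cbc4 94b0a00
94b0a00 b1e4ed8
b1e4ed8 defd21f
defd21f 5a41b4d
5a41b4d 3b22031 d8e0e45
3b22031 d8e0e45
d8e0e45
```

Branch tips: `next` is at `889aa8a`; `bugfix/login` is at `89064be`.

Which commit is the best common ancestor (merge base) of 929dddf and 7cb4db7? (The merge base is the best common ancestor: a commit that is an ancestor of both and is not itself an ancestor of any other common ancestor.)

Ancestors of 929dddf: {3b22031, 5a41b4d, 74ea325, 929dddf, 94b0a00, b1e4ed8, d8e0e45, defd21f}.
Ancestors of 7cb4db7: {1148a53, 3b22031, 5a41b4d, 7cb4db7, 94b0a00, b1e4ed8, cc4cbc4, d8e0e45, defd21f, f84d5f7, fe5dfb4}.
Common ancestors: {3b22031, 5a41b4d, 94b0a00, b1e4ed8, d8e0e45, defd21f}.
Among these, 94b0a00 is not an ancestor of any other common ancestor — it is the merge base.

94b0a00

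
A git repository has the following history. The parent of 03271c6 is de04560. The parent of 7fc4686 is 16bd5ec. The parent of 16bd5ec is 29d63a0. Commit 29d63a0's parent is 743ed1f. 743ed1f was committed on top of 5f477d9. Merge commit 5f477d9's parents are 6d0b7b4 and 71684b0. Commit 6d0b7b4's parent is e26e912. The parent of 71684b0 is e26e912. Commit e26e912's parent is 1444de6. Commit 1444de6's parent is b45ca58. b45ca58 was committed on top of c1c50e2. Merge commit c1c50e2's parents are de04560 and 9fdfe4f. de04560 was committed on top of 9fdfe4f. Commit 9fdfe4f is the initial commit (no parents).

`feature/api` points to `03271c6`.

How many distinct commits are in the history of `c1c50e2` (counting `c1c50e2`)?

Walking parent pointers from c1c50e2: reachable set = {9fdfe4f, c1c50e2, de04560}.
That is 3 commits.

3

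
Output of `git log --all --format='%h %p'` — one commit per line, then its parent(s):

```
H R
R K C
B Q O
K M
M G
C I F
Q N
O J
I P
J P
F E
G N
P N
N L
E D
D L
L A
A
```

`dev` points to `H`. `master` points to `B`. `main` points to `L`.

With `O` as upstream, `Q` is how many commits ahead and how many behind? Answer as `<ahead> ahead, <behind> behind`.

1 ahead, 3 behind

Reachable from Q: {A, L, N, Q}.
Reachable from O: {A, J, L, N, O, P}.
Only in Q's history (ahead): {Q} — 1.
Only in O's history (behind): {J, O, P} — 3.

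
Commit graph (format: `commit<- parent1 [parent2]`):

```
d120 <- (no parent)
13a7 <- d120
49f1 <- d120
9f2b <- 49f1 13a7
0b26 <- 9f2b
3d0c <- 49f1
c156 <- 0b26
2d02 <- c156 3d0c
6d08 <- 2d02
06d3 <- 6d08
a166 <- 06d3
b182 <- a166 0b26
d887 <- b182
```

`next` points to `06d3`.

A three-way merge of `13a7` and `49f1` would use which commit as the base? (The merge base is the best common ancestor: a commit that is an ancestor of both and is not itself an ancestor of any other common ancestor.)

d120

Ancestors of 13a7: {13a7, d120}.
Ancestors of 49f1: {49f1, d120}.
Common ancestors: {d120}.
The only common ancestor is d120, so it is the merge base.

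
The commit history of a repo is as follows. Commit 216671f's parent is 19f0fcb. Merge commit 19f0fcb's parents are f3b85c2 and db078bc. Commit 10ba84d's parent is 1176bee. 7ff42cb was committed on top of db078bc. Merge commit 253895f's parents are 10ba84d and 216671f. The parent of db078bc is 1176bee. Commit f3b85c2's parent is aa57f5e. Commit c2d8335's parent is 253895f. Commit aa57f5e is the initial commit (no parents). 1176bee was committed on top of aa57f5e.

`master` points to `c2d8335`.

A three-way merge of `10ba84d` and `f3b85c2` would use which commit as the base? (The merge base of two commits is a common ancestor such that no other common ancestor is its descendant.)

aa57f5e

Ancestors of 10ba84d: {10ba84d, 1176bee, aa57f5e}.
Ancestors of f3b85c2: {aa57f5e, f3b85c2}.
Common ancestors: {aa57f5e}.
The only common ancestor is aa57f5e, so it is the merge base.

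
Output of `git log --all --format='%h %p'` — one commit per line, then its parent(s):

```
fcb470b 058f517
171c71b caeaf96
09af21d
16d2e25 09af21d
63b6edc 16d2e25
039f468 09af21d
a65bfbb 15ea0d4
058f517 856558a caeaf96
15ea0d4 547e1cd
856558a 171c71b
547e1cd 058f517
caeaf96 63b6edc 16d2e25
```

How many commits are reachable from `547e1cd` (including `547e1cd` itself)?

Walking parent pointers from 547e1cd: reachable set = {058f517, 09af21d, 16d2e25, 171c71b, 547e1cd, 63b6edc, 856558a, caeaf96}.
That is 8 commits.

8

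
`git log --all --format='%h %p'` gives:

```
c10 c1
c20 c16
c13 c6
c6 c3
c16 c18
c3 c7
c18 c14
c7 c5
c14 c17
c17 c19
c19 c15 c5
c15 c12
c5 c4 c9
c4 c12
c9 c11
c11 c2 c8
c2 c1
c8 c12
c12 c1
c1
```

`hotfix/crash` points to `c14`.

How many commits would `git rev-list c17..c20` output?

Reachable from c20: {c1, c11, c12, c14, c15, c16, c17, c18, c19, c2, c20, c4, c5, c8, c9}.
Reachable from c17: {c1, c11, c12, c15, c17, c19, c2, c4, c5, c8, c9}.
In c20's history but not c17's: {c14, c16, c18, c20} — 4 commits.

4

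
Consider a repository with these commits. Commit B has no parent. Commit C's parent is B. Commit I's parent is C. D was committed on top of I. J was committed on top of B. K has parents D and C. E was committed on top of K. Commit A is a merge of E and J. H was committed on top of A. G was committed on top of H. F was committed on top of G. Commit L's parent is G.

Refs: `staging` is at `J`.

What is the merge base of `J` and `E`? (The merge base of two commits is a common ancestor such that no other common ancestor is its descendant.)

B

Ancestors of J: {B, J}.
Ancestors of E: {B, C, D, E, I, K}.
Common ancestors: {B}.
The only common ancestor is B, so it is the merge base.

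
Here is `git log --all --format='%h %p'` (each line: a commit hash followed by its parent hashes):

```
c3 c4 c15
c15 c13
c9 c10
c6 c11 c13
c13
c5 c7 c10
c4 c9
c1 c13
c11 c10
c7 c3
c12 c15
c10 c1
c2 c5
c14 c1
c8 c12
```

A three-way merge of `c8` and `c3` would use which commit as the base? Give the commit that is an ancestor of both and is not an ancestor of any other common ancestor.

c15

Ancestors of c8: {c12, c13, c15, c8}.
Ancestors of c3: {c1, c10, c13, c15, c3, c4, c9}.
Common ancestors: {c13, c15}.
Among these, c15 is not an ancestor of any other common ancestor — it is the merge base.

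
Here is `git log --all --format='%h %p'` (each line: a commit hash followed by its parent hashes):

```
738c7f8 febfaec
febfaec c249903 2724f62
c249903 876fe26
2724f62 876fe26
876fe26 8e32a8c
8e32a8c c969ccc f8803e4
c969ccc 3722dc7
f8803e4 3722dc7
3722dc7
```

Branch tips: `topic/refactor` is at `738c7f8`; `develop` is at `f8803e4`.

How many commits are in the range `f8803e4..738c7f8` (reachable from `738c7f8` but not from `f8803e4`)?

7

Reachable from 738c7f8: {2724f62, 3722dc7, 738c7f8, 876fe26, 8e32a8c, c249903, c969ccc, f8803e4, febfaec}.
Reachable from f8803e4: {3722dc7, f8803e4}.
In 738c7f8's history but not f8803e4's: {2724f62, 738c7f8, 876fe26, 8e32a8c, c249903, c969ccc, febfaec} — 7 commits.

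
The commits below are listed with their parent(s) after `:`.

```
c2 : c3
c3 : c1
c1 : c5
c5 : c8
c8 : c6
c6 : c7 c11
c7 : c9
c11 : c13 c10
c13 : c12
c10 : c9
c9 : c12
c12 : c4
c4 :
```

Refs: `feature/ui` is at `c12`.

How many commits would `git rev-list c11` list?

6

Walking parent pointers from c11: reachable set = {c10, c11, c12, c13, c4, c9}.
That is 6 commits.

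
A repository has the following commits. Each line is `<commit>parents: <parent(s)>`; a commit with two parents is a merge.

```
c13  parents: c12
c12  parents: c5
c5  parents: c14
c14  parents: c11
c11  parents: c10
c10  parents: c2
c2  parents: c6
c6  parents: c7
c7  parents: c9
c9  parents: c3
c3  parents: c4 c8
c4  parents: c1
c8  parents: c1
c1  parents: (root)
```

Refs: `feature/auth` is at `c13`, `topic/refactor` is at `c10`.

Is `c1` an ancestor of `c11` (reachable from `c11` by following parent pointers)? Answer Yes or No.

Ancestors of c11 (commits reachable by following parents): {c1, c10, c11, c2, c3, c4, c6, c7, c8, c9}.
c1 is in that set, so it is an ancestor of c11.

Yes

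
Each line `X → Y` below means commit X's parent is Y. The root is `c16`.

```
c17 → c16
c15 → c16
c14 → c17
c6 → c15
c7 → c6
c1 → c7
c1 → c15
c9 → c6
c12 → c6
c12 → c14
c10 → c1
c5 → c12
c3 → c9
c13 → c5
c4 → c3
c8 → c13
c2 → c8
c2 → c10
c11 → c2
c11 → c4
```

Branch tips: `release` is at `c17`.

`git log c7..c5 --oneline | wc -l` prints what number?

Reachable from c5: {c12, c14, c15, c16, c17, c5, c6}.
Reachable from c7: {c15, c16, c6, c7}.
In c5's history but not c7's: {c12, c14, c17, c5} — 4 commits.

4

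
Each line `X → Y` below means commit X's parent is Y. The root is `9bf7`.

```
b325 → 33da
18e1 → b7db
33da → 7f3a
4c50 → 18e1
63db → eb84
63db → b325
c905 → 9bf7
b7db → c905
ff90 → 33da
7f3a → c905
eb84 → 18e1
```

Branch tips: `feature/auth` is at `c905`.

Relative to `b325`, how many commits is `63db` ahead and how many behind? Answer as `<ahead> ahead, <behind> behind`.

Reachable from 63db: {18e1, 33da, 63db, 7f3a, 9bf7, b325, b7db, c905, eb84}.
Reachable from b325: {33da, 7f3a, 9bf7, b325, c905}.
Only in 63db's history (ahead): {18e1, 63db, b7db, eb84} — 4.
Only in b325's history (behind): {} — 0.

4 ahead, 0 behind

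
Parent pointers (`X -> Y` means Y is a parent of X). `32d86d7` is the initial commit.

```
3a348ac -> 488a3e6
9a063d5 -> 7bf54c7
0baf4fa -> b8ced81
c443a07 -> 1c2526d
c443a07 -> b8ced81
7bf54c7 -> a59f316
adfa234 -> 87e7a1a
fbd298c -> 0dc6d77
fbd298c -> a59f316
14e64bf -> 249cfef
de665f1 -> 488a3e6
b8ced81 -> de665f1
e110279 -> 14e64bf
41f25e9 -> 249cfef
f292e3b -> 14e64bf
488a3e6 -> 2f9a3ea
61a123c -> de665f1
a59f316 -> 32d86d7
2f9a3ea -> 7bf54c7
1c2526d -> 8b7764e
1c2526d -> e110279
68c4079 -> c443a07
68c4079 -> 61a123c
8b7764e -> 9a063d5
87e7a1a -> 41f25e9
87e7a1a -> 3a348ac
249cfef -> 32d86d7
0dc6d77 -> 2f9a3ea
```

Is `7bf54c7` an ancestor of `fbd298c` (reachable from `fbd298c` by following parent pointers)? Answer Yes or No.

Ancestors of fbd298c (commits reachable by following parents): {0dc6d77, 2f9a3ea, 32d86d7, 7bf54c7, a59f316, fbd298c}.
7bf54c7 is in that set, so it is an ancestor of fbd298c.

Yes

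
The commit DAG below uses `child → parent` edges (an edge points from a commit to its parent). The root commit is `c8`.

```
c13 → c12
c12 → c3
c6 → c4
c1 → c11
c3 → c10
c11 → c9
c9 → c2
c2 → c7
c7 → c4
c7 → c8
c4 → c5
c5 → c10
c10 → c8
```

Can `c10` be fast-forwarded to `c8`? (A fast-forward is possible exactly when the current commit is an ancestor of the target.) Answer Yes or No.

A fast-forward from c10 to c8 is possible iff c10 is an ancestor of c8.
Ancestors of c8: {c8}.
c10 is not among them, so fast-forward is not possible.

No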